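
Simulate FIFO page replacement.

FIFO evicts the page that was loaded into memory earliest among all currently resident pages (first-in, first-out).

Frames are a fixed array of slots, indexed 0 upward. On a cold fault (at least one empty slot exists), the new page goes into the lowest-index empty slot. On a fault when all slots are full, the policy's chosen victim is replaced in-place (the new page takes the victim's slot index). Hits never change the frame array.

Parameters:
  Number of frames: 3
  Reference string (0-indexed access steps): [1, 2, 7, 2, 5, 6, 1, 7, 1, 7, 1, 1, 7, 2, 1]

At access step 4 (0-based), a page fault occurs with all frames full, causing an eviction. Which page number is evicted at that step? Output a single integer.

Answer: 1

Derivation:
Step 0: ref 1 -> FAULT, frames=[1,-,-]
Step 1: ref 2 -> FAULT, frames=[1,2,-]
Step 2: ref 7 -> FAULT, frames=[1,2,7]
Step 3: ref 2 -> HIT, frames=[1,2,7]
Step 4: ref 5 -> FAULT, evict 1, frames=[5,2,7]
At step 4: evicted page 1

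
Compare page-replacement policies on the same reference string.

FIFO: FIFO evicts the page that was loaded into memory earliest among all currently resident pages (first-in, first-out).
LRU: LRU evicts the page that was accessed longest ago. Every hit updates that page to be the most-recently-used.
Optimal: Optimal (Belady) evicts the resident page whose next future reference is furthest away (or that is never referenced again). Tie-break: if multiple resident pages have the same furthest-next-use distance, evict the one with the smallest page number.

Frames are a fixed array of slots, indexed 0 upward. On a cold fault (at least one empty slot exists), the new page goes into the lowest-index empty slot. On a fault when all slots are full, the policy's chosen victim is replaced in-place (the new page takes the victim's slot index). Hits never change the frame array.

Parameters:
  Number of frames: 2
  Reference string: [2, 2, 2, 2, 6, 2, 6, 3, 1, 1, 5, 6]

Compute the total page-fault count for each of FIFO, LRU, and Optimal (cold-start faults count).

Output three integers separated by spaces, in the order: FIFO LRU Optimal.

Answer: 6 6 5

Derivation:
--- FIFO ---
  step 0: ref 2 -> FAULT, frames=[2,-] (faults so far: 1)
  step 1: ref 2 -> HIT, frames=[2,-] (faults so far: 1)
  step 2: ref 2 -> HIT, frames=[2,-] (faults so far: 1)
  step 3: ref 2 -> HIT, frames=[2,-] (faults so far: 1)
  step 4: ref 6 -> FAULT, frames=[2,6] (faults so far: 2)
  step 5: ref 2 -> HIT, frames=[2,6] (faults so far: 2)
  step 6: ref 6 -> HIT, frames=[2,6] (faults so far: 2)
  step 7: ref 3 -> FAULT, evict 2, frames=[3,6] (faults so far: 3)
  step 8: ref 1 -> FAULT, evict 6, frames=[3,1] (faults so far: 4)
  step 9: ref 1 -> HIT, frames=[3,1] (faults so far: 4)
  step 10: ref 5 -> FAULT, evict 3, frames=[5,1] (faults so far: 5)
  step 11: ref 6 -> FAULT, evict 1, frames=[5,6] (faults so far: 6)
  FIFO total faults: 6
--- LRU ---
  step 0: ref 2 -> FAULT, frames=[2,-] (faults so far: 1)
  step 1: ref 2 -> HIT, frames=[2,-] (faults so far: 1)
  step 2: ref 2 -> HIT, frames=[2,-] (faults so far: 1)
  step 3: ref 2 -> HIT, frames=[2,-] (faults so far: 1)
  step 4: ref 6 -> FAULT, frames=[2,6] (faults so far: 2)
  step 5: ref 2 -> HIT, frames=[2,6] (faults so far: 2)
  step 6: ref 6 -> HIT, frames=[2,6] (faults so far: 2)
  step 7: ref 3 -> FAULT, evict 2, frames=[3,6] (faults so far: 3)
  step 8: ref 1 -> FAULT, evict 6, frames=[3,1] (faults so far: 4)
  step 9: ref 1 -> HIT, frames=[3,1] (faults so far: 4)
  step 10: ref 5 -> FAULT, evict 3, frames=[5,1] (faults so far: 5)
  step 11: ref 6 -> FAULT, evict 1, frames=[5,6] (faults so far: 6)
  LRU total faults: 6
--- Optimal ---
  step 0: ref 2 -> FAULT, frames=[2,-] (faults so far: 1)
  step 1: ref 2 -> HIT, frames=[2,-] (faults so far: 1)
  step 2: ref 2 -> HIT, frames=[2,-] (faults so far: 1)
  step 3: ref 2 -> HIT, frames=[2,-] (faults so far: 1)
  step 4: ref 6 -> FAULT, frames=[2,6] (faults so far: 2)
  step 5: ref 2 -> HIT, frames=[2,6] (faults so far: 2)
  step 6: ref 6 -> HIT, frames=[2,6] (faults so far: 2)
  step 7: ref 3 -> FAULT, evict 2, frames=[3,6] (faults so far: 3)
  step 8: ref 1 -> FAULT, evict 3, frames=[1,6] (faults so far: 4)
  step 9: ref 1 -> HIT, frames=[1,6] (faults so far: 4)
  step 10: ref 5 -> FAULT, evict 1, frames=[5,6] (faults so far: 5)
  step 11: ref 6 -> HIT, frames=[5,6] (faults so far: 5)
  Optimal total faults: 5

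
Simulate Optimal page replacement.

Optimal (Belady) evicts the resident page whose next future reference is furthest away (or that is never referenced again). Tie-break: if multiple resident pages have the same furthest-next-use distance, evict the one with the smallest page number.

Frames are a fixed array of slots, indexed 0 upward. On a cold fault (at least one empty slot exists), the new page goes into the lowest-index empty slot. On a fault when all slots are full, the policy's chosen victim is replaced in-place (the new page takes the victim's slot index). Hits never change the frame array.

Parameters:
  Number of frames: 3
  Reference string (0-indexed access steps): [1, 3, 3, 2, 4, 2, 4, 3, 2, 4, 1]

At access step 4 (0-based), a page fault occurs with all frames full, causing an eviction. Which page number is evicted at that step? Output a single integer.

Step 0: ref 1 -> FAULT, frames=[1,-,-]
Step 1: ref 3 -> FAULT, frames=[1,3,-]
Step 2: ref 3 -> HIT, frames=[1,3,-]
Step 3: ref 2 -> FAULT, frames=[1,3,2]
Step 4: ref 4 -> FAULT, evict 1, frames=[4,3,2]
At step 4: evicted page 1

Answer: 1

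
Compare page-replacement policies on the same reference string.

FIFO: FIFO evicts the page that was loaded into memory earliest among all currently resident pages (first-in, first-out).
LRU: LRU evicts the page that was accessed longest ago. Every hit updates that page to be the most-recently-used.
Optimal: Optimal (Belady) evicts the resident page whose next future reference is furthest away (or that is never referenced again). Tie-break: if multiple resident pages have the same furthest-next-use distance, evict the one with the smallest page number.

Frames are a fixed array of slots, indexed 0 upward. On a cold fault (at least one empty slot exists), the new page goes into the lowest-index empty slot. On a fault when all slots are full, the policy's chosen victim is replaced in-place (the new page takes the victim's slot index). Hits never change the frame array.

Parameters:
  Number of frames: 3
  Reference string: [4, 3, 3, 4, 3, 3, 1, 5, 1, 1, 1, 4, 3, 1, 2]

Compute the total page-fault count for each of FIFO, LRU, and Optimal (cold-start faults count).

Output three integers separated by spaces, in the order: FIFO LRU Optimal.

--- FIFO ---
  step 0: ref 4 -> FAULT, frames=[4,-,-] (faults so far: 1)
  step 1: ref 3 -> FAULT, frames=[4,3,-] (faults so far: 2)
  step 2: ref 3 -> HIT, frames=[4,3,-] (faults so far: 2)
  step 3: ref 4 -> HIT, frames=[4,3,-] (faults so far: 2)
  step 4: ref 3 -> HIT, frames=[4,3,-] (faults so far: 2)
  step 5: ref 3 -> HIT, frames=[4,3,-] (faults so far: 2)
  step 6: ref 1 -> FAULT, frames=[4,3,1] (faults so far: 3)
  step 7: ref 5 -> FAULT, evict 4, frames=[5,3,1] (faults so far: 4)
  step 8: ref 1 -> HIT, frames=[5,3,1] (faults so far: 4)
  step 9: ref 1 -> HIT, frames=[5,3,1] (faults so far: 4)
  step 10: ref 1 -> HIT, frames=[5,3,1] (faults so far: 4)
  step 11: ref 4 -> FAULT, evict 3, frames=[5,4,1] (faults so far: 5)
  step 12: ref 3 -> FAULT, evict 1, frames=[5,4,3] (faults so far: 6)
  step 13: ref 1 -> FAULT, evict 5, frames=[1,4,3] (faults so far: 7)
  step 14: ref 2 -> FAULT, evict 4, frames=[1,2,3] (faults so far: 8)
  FIFO total faults: 8
--- LRU ---
  step 0: ref 4 -> FAULT, frames=[4,-,-] (faults so far: 1)
  step 1: ref 3 -> FAULT, frames=[4,3,-] (faults so far: 2)
  step 2: ref 3 -> HIT, frames=[4,3,-] (faults so far: 2)
  step 3: ref 4 -> HIT, frames=[4,3,-] (faults so far: 2)
  step 4: ref 3 -> HIT, frames=[4,3,-] (faults so far: 2)
  step 5: ref 3 -> HIT, frames=[4,3,-] (faults so far: 2)
  step 6: ref 1 -> FAULT, frames=[4,3,1] (faults so far: 3)
  step 7: ref 5 -> FAULT, evict 4, frames=[5,3,1] (faults so far: 4)
  step 8: ref 1 -> HIT, frames=[5,3,1] (faults so far: 4)
  step 9: ref 1 -> HIT, frames=[5,3,1] (faults so far: 4)
  step 10: ref 1 -> HIT, frames=[5,3,1] (faults so far: 4)
  step 11: ref 4 -> FAULT, evict 3, frames=[5,4,1] (faults so far: 5)
  step 12: ref 3 -> FAULT, evict 5, frames=[3,4,1] (faults so far: 6)
  step 13: ref 1 -> HIT, frames=[3,4,1] (faults so far: 6)
  step 14: ref 2 -> FAULT, evict 4, frames=[3,2,1] (faults so far: 7)
  LRU total faults: 7
--- Optimal ---
  step 0: ref 4 -> FAULT, frames=[4,-,-] (faults so far: 1)
  step 1: ref 3 -> FAULT, frames=[4,3,-] (faults so far: 2)
  step 2: ref 3 -> HIT, frames=[4,3,-] (faults so far: 2)
  step 3: ref 4 -> HIT, frames=[4,3,-] (faults so far: 2)
  step 4: ref 3 -> HIT, frames=[4,3,-] (faults so far: 2)
  step 5: ref 3 -> HIT, frames=[4,3,-] (faults so far: 2)
  step 6: ref 1 -> FAULT, frames=[4,3,1] (faults so far: 3)
  step 7: ref 5 -> FAULT, evict 3, frames=[4,5,1] (faults so far: 4)
  step 8: ref 1 -> HIT, frames=[4,5,1] (faults so far: 4)
  step 9: ref 1 -> HIT, frames=[4,5,1] (faults so far: 4)
  step 10: ref 1 -> HIT, frames=[4,5,1] (faults so far: 4)
  step 11: ref 4 -> HIT, frames=[4,5,1] (faults so far: 4)
  step 12: ref 3 -> FAULT, evict 4, frames=[3,5,1] (faults so far: 5)
  step 13: ref 1 -> HIT, frames=[3,5,1] (faults so far: 5)
  step 14: ref 2 -> FAULT, evict 1, frames=[3,5,2] (faults so far: 6)
  Optimal total faults: 6

Answer: 8 7 6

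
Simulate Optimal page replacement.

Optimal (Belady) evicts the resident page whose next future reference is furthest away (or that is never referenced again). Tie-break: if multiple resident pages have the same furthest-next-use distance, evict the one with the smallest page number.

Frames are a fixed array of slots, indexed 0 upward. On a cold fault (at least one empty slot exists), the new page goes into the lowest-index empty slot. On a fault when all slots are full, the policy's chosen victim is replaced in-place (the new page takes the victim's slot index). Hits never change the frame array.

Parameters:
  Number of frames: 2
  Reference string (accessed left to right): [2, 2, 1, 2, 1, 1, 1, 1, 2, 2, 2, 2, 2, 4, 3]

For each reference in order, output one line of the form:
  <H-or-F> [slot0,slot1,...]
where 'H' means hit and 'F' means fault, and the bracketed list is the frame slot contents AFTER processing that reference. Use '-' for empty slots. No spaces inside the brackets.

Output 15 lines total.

F [2,-]
H [2,-]
F [2,1]
H [2,1]
H [2,1]
H [2,1]
H [2,1]
H [2,1]
H [2,1]
H [2,1]
H [2,1]
H [2,1]
H [2,1]
F [2,4]
F [3,4]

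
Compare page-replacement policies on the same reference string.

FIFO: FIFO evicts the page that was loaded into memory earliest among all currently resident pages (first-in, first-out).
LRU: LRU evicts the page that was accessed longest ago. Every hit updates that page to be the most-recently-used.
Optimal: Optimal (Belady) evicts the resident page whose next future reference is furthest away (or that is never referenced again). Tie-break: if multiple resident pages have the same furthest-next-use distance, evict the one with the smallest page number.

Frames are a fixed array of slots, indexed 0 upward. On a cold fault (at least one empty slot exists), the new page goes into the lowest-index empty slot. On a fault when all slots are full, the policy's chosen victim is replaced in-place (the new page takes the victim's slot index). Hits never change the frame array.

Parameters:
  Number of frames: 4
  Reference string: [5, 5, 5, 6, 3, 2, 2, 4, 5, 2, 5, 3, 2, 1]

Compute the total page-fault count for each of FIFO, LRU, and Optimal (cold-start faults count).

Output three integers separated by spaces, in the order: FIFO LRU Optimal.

Answer: 7 7 6

Derivation:
--- FIFO ---
  step 0: ref 5 -> FAULT, frames=[5,-,-,-] (faults so far: 1)
  step 1: ref 5 -> HIT, frames=[5,-,-,-] (faults so far: 1)
  step 2: ref 5 -> HIT, frames=[5,-,-,-] (faults so far: 1)
  step 3: ref 6 -> FAULT, frames=[5,6,-,-] (faults so far: 2)
  step 4: ref 3 -> FAULT, frames=[5,6,3,-] (faults so far: 3)
  step 5: ref 2 -> FAULT, frames=[5,6,3,2] (faults so far: 4)
  step 6: ref 2 -> HIT, frames=[5,6,3,2] (faults so far: 4)
  step 7: ref 4 -> FAULT, evict 5, frames=[4,6,3,2] (faults so far: 5)
  step 8: ref 5 -> FAULT, evict 6, frames=[4,5,3,2] (faults so far: 6)
  step 9: ref 2 -> HIT, frames=[4,5,3,2] (faults so far: 6)
  step 10: ref 5 -> HIT, frames=[4,5,3,2] (faults so far: 6)
  step 11: ref 3 -> HIT, frames=[4,5,3,2] (faults so far: 6)
  step 12: ref 2 -> HIT, frames=[4,5,3,2] (faults so far: 6)
  step 13: ref 1 -> FAULT, evict 3, frames=[4,5,1,2] (faults so far: 7)
  FIFO total faults: 7
--- LRU ---
  step 0: ref 5 -> FAULT, frames=[5,-,-,-] (faults so far: 1)
  step 1: ref 5 -> HIT, frames=[5,-,-,-] (faults so far: 1)
  step 2: ref 5 -> HIT, frames=[5,-,-,-] (faults so far: 1)
  step 3: ref 6 -> FAULT, frames=[5,6,-,-] (faults so far: 2)
  step 4: ref 3 -> FAULT, frames=[5,6,3,-] (faults so far: 3)
  step 5: ref 2 -> FAULT, frames=[5,6,3,2] (faults so far: 4)
  step 6: ref 2 -> HIT, frames=[5,6,3,2] (faults so far: 4)
  step 7: ref 4 -> FAULT, evict 5, frames=[4,6,3,2] (faults so far: 5)
  step 8: ref 5 -> FAULT, evict 6, frames=[4,5,3,2] (faults so far: 6)
  step 9: ref 2 -> HIT, frames=[4,5,3,2] (faults so far: 6)
  step 10: ref 5 -> HIT, frames=[4,5,3,2] (faults so far: 6)
  step 11: ref 3 -> HIT, frames=[4,5,3,2] (faults so far: 6)
  step 12: ref 2 -> HIT, frames=[4,5,3,2] (faults so far: 6)
  step 13: ref 1 -> FAULT, evict 4, frames=[1,5,3,2] (faults so far: 7)
  LRU total faults: 7
--- Optimal ---
  step 0: ref 5 -> FAULT, frames=[5,-,-,-] (faults so far: 1)
  step 1: ref 5 -> HIT, frames=[5,-,-,-] (faults so far: 1)
  step 2: ref 5 -> HIT, frames=[5,-,-,-] (faults so far: 1)
  step 3: ref 6 -> FAULT, frames=[5,6,-,-] (faults so far: 2)
  step 4: ref 3 -> FAULT, frames=[5,6,3,-] (faults so far: 3)
  step 5: ref 2 -> FAULT, frames=[5,6,3,2] (faults so far: 4)
  step 6: ref 2 -> HIT, frames=[5,6,3,2] (faults so far: 4)
  step 7: ref 4 -> FAULT, evict 6, frames=[5,4,3,2] (faults so far: 5)
  step 8: ref 5 -> HIT, frames=[5,4,3,2] (faults so far: 5)
  step 9: ref 2 -> HIT, frames=[5,4,3,2] (faults so far: 5)
  step 10: ref 5 -> HIT, frames=[5,4,3,2] (faults so far: 5)
  step 11: ref 3 -> HIT, frames=[5,4,3,2] (faults so far: 5)
  step 12: ref 2 -> HIT, frames=[5,4,3,2] (faults so far: 5)
  step 13: ref 1 -> FAULT, evict 2, frames=[5,4,3,1] (faults so far: 6)
  Optimal total faults: 6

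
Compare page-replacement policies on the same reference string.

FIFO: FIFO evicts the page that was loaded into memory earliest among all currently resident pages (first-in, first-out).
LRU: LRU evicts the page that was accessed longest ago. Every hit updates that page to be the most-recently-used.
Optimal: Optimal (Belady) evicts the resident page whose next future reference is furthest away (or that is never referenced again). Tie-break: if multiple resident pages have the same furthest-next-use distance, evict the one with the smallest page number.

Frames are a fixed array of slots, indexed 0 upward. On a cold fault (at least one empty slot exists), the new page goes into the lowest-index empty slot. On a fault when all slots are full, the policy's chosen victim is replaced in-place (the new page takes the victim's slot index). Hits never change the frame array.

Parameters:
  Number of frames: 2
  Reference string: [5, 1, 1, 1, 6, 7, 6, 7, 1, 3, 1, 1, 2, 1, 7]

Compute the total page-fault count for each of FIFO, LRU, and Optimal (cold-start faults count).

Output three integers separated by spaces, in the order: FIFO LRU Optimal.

--- FIFO ---
  step 0: ref 5 -> FAULT, frames=[5,-] (faults so far: 1)
  step 1: ref 1 -> FAULT, frames=[5,1] (faults so far: 2)
  step 2: ref 1 -> HIT, frames=[5,1] (faults so far: 2)
  step 3: ref 1 -> HIT, frames=[5,1] (faults so far: 2)
  step 4: ref 6 -> FAULT, evict 5, frames=[6,1] (faults so far: 3)
  step 5: ref 7 -> FAULT, evict 1, frames=[6,7] (faults so far: 4)
  step 6: ref 6 -> HIT, frames=[6,7] (faults so far: 4)
  step 7: ref 7 -> HIT, frames=[6,7] (faults so far: 4)
  step 8: ref 1 -> FAULT, evict 6, frames=[1,7] (faults so far: 5)
  step 9: ref 3 -> FAULT, evict 7, frames=[1,3] (faults so far: 6)
  step 10: ref 1 -> HIT, frames=[1,3] (faults so far: 6)
  step 11: ref 1 -> HIT, frames=[1,3] (faults so far: 6)
  step 12: ref 2 -> FAULT, evict 1, frames=[2,3] (faults so far: 7)
  step 13: ref 1 -> FAULT, evict 3, frames=[2,1] (faults so far: 8)
  step 14: ref 7 -> FAULT, evict 2, frames=[7,1] (faults so far: 9)
  FIFO total faults: 9
--- LRU ---
  step 0: ref 5 -> FAULT, frames=[5,-] (faults so far: 1)
  step 1: ref 1 -> FAULT, frames=[5,1] (faults so far: 2)
  step 2: ref 1 -> HIT, frames=[5,1] (faults so far: 2)
  step 3: ref 1 -> HIT, frames=[5,1] (faults so far: 2)
  step 4: ref 6 -> FAULT, evict 5, frames=[6,1] (faults so far: 3)
  step 5: ref 7 -> FAULT, evict 1, frames=[6,7] (faults so far: 4)
  step 6: ref 6 -> HIT, frames=[6,7] (faults so far: 4)
  step 7: ref 7 -> HIT, frames=[6,7] (faults so far: 4)
  step 8: ref 1 -> FAULT, evict 6, frames=[1,7] (faults so far: 5)
  step 9: ref 3 -> FAULT, evict 7, frames=[1,3] (faults so far: 6)
  step 10: ref 1 -> HIT, frames=[1,3] (faults so far: 6)
  step 11: ref 1 -> HIT, frames=[1,3] (faults so far: 6)
  step 12: ref 2 -> FAULT, evict 3, frames=[1,2] (faults so far: 7)
  step 13: ref 1 -> HIT, frames=[1,2] (faults so far: 7)
  step 14: ref 7 -> FAULT, evict 2, frames=[1,7] (faults so far: 8)
  LRU total faults: 8
--- Optimal ---
  step 0: ref 5 -> FAULT, frames=[5,-] (faults so far: 1)
  step 1: ref 1 -> FAULT, frames=[5,1] (faults so far: 2)
  step 2: ref 1 -> HIT, frames=[5,1] (faults so far: 2)
  step 3: ref 1 -> HIT, frames=[5,1] (faults so far: 2)
  step 4: ref 6 -> FAULT, evict 5, frames=[6,1] (faults so far: 3)
  step 5: ref 7 -> FAULT, evict 1, frames=[6,7] (faults so far: 4)
  step 6: ref 6 -> HIT, frames=[6,7] (faults so far: 4)
  step 7: ref 7 -> HIT, frames=[6,7] (faults so far: 4)
  step 8: ref 1 -> FAULT, evict 6, frames=[1,7] (faults so far: 5)
  step 9: ref 3 -> FAULT, evict 7, frames=[1,3] (faults so far: 6)
  step 10: ref 1 -> HIT, frames=[1,3] (faults so far: 6)
  step 11: ref 1 -> HIT, frames=[1,3] (faults so far: 6)
  step 12: ref 2 -> FAULT, evict 3, frames=[1,2] (faults so far: 7)
  step 13: ref 1 -> HIT, frames=[1,2] (faults so far: 7)
  step 14: ref 7 -> FAULT, evict 1, frames=[7,2] (faults so far: 8)
  Optimal total faults: 8

Answer: 9 8 8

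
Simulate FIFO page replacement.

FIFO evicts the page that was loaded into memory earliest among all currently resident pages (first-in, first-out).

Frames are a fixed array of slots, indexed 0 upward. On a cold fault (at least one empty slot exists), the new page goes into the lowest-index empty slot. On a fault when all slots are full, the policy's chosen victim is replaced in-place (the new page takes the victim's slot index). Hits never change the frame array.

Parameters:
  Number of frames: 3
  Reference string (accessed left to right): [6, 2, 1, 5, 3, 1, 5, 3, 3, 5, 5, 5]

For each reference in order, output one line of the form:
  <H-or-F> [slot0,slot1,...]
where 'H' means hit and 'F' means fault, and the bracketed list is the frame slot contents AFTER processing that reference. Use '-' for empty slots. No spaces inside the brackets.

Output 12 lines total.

F [6,-,-]
F [6,2,-]
F [6,2,1]
F [5,2,1]
F [5,3,1]
H [5,3,1]
H [5,3,1]
H [5,3,1]
H [5,3,1]
H [5,3,1]
H [5,3,1]
H [5,3,1]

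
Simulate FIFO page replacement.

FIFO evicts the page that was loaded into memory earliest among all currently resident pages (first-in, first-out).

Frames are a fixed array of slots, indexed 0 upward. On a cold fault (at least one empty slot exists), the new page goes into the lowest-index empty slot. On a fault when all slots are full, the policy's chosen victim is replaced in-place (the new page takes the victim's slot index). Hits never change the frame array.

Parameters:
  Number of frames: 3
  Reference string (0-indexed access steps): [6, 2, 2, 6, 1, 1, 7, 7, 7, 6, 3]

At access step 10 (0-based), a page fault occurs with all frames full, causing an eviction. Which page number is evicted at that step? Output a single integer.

Step 0: ref 6 -> FAULT, frames=[6,-,-]
Step 1: ref 2 -> FAULT, frames=[6,2,-]
Step 2: ref 2 -> HIT, frames=[6,2,-]
Step 3: ref 6 -> HIT, frames=[6,2,-]
Step 4: ref 1 -> FAULT, frames=[6,2,1]
Step 5: ref 1 -> HIT, frames=[6,2,1]
Step 6: ref 7 -> FAULT, evict 6, frames=[7,2,1]
Step 7: ref 7 -> HIT, frames=[7,2,1]
Step 8: ref 7 -> HIT, frames=[7,2,1]
Step 9: ref 6 -> FAULT, evict 2, frames=[7,6,1]
Step 10: ref 3 -> FAULT, evict 1, frames=[7,6,3]
At step 10: evicted page 1

Answer: 1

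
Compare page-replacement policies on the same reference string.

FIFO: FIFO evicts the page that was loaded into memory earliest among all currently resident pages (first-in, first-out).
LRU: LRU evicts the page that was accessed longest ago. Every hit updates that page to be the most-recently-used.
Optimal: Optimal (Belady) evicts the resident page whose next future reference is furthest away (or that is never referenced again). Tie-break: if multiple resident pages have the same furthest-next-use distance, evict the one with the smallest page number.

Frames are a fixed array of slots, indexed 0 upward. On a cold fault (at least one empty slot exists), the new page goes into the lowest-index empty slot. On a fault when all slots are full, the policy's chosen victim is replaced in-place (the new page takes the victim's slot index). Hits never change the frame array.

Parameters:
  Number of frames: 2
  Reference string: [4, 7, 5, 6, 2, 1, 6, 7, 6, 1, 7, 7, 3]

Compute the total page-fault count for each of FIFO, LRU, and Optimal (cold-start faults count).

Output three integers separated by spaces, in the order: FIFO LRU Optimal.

--- FIFO ---
  step 0: ref 4 -> FAULT, frames=[4,-] (faults so far: 1)
  step 1: ref 7 -> FAULT, frames=[4,7] (faults so far: 2)
  step 2: ref 5 -> FAULT, evict 4, frames=[5,7] (faults so far: 3)
  step 3: ref 6 -> FAULT, evict 7, frames=[5,6] (faults so far: 4)
  step 4: ref 2 -> FAULT, evict 5, frames=[2,6] (faults so far: 5)
  step 5: ref 1 -> FAULT, evict 6, frames=[2,1] (faults so far: 6)
  step 6: ref 6 -> FAULT, evict 2, frames=[6,1] (faults so far: 7)
  step 7: ref 7 -> FAULT, evict 1, frames=[6,7] (faults so far: 8)
  step 8: ref 6 -> HIT, frames=[6,7] (faults so far: 8)
  step 9: ref 1 -> FAULT, evict 6, frames=[1,7] (faults so far: 9)
  step 10: ref 7 -> HIT, frames=[1,7] (faults so far: 9)
  step 11: ref 7 -> HIT, frames=[1,7] (faults so far: 9)
  step 12: ref 3 -> FAULT, evict 7, frames=[1,3] (faults so far: 10)
  FIFO total faults: 10
--- LRU ---
  step 0: ref 4 -> FAULT, frames=[4,-] (faults so far: 1)
  step 1: ref 7 -> FAULT, frames=[4,7] (faults so far: 2)
  step 2: ref 5 -> FAULT, evict 4, frames=[5,7] (faults so far: 3)
  step 3: ref 6 -> FAULT, evict 7, frames=[5,6] (faults so far: 4)
  step 4: ref 2 -> FAULT, evict 5, frames=[2,6] (faults so far: 5)
  step 5: ref 1 -> FAULT, evict 6, frames=[2,1] (faults so far: 6)
  step 6: ref 6 -> FAULT, evict 2, frames=[6,1] (faults so far: 7)
  step 7: ref 7 -> FAULT, evict 1, frames=[6,7] (faults so far: 8)
  step 8: ref 6 -> HIT, frames=[6,7] (faults so far: 8)
  step 9: ref 1 -> FAULT, evict 7, frames=[6,1] (faults so far: 9)
  step 10: ref 7 -> FAULT, evict 6, frames=[7,1] (faults so far: 10)
  step 11: ref 7 -> HIT, frames=[7,1] (faults so far: 10)
  step 12: ref 3 -> FAULT, evict 1, frames=[7,3] (faults so far: 11)
  LRU total faults: 11
--- Optimal ---
  step 0: ref 4 -> FAULT, frames=[4,-] (faults so far: 1)
  step 1: ref 7 -> FAULT, frames=[4,7] (faults so far: 2)
  step 2: ref 5 -> FAULT, evict 4, frames=[5,7] (faults so far: 3)
  step 3: ref 6 -> FAULT, evict 5, frames=[6,7] (faults so far: 4)
  step 4: ref 2 -> FAULT, evict 7, frames=[6,2] (faults so far: 5)
  step 5: ref 1 -> FAULT, evict 2, frames=[6,1] (faults so far: 6)
  step 6: ref 6 -> HIT, frames=[6,1] (faults so far: 6)
  step 7: ref 7 -> FAULT, evict 1, frames=[6,7] (faults so far: 7)
  step 8: ref 6 -> HIT, frames=[6,7] (faults so far: 7)
  step 9: ref 1 -> FAULT, evict 6, frames=[1,7] (faults so far: 8)
  step 10: ref 7 -> HIT, frames=[1,7] (faults so far: 8)
  step 11: ref 7 -> HIT, frames=[1,7] (faults so far: 8)
  step 12: ref 3 -> FAULT, evict 1, frames=[3,7] (faults so far: 9)
  Optimal total faults: 9

Answer: 10 11 9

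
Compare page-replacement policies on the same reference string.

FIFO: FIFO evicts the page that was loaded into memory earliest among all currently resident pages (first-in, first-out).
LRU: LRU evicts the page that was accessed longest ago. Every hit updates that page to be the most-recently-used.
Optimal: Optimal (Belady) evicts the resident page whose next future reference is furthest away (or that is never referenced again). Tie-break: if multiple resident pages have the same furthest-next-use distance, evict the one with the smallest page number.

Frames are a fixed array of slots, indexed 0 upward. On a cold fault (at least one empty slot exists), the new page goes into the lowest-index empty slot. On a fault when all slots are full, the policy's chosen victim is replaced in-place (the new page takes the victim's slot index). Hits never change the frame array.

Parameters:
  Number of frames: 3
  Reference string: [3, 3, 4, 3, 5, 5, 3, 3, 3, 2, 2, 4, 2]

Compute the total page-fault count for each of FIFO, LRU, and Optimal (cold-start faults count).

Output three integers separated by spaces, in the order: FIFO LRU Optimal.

Answer: 4 5 4

Derivation:
--- FIFO ---
  step 0: ref 3 -> FAULT, frames=[3,-,-] (faults so far: 1)
  step 1: ref 3 -> HIT, frames=[3,-,-] (faults so far: 1)
  step 2: ref 4 -> FAULT, frames=[3,4,-] (faults so far: 2)
  step 3: ref 3 -> HIT, frames=[3,4,-] (faults so far: 2)
  step 4: ref 5 -> FAULT, frames=[3,4,5] (faults so far: 3)
  step 5: ref 5 -> HIT, frames=[3,4,5] (faults so far: 3)
  step 6: ref 3 -> HIT, frames=[3,4,5] (faults so far: 3)
  step 7: ref 3 -> HIT, frames=[3,4,5] (faults so far: 3)
  step 8: ref 3 -> HIT, frames=[3,4,5] (faults so far: 3)
  step 9: ref 2 -> FAULT, evict 3, frames=[2,4,5] (faults so far: 4)
  step 10: ref 2 -> HIT, frames=[2,4,5] (faults so far: 4)
  step 11: ref 4 -> HIT, frames=[2,4,5] (faults so far: 4)
  step 12: ref 2 -> HIT, frames=[2,4,5] (faults so far: 4)
  FIFO total faults: 4
--- LRU ---
  step 0: ref 3 -> FAULT, frames=[3,-,-] (faults so far: 1)
  step 1: ref 3 -> HIT, frames=[3,-,-] (faults so far: 1)
  step 2: ref 4 -> FAULT, frames=[3,4,-] (faults so far: 2)
  step 3: ref 3 -> HIT, frames=[3,4,-] (faults so far: 2)
  step 4: ref 5 -> FAULT, frames=[3,4,5] (faults so far: 3)
  step 5: ref 5 -> HIT, frames=[3,4,5] (faults so far: 3)
  step 6: ref 3 -> HIT, frames=[3,4,5] (faults so far: 3)
  step 7: ref 3 -> HIT, frames=[3,4,5] (faults so far: 3)
  step 8: ref 3 -> HIT, frames=[3,4,5] (faults so far: 3)
  step 9: ref 2 -> FAULT, evict 4, frames=[3,2,5] (faults so far: 4)
  step 10: ref 2 -> HIT, frames=[3,2,5] (faults so far: 4)
  step 11: ref 4 -> FAULT, evict 5, frames=[3,2,4] (faults so far: 5)
  step 12: ref 2 -> HIT, frames=[3,2,4] (faults so far: 5)
  LRU total faults: 5
--- Optimal ---
  step 0: ref 3 -> FAULT, frames=[3,-,-] (faults so far: 1)
  step 1: ref 3 -> HIT, frames=[3,-,-] (faults so far: 1)
  step 2: ref 4 -> FAULT, frames=[3,4,-] (faults so far: 2)
  step 3: ref 3 -> HIT, frames=[3,4,-] (faults so far: 2)
  step 4: ref 5 -> FAULT, frames=[3,4,5] (faults so far: 3)
  step 5: ref 5 -> HIT, frames=[3,4,5] (faults so far: 3)
  step 6: ref 3 -> HIT, frames=[3,4,5] (faults so far: 3)
  step 7: ref 3 -> HIT, frames=[3,4,5] (faults so far: 3)
  step 8: ref 3 -> HIT, frames=[3,4,5] (faults so far: 3)
  step 9: ref 2 -> FAULT, evict 3, frames=[2,4,5] (faults so far: 4)
  step 10: ref 2 -> HIT, frames=[2,4,5] (faults so far: 4)
  step 11: ref 4 -> HIT, frames=[2,4,5] (faults so far: 4)
  step 12: ref 2 -> HIT, frames=[2,4,5] (faults so far: 4)
  Optimal total faults: 4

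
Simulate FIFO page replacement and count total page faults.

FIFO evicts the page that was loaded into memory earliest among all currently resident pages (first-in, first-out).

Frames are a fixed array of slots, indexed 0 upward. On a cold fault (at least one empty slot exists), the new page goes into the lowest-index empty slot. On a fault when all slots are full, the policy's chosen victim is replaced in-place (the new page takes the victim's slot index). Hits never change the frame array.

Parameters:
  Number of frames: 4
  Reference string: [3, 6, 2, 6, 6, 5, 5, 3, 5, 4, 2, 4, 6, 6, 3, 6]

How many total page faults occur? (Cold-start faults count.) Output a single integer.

Step 0: ref 3 → FAULT, frames=[3,-,-,-]
Step 1: ref 6 → FAULT, frames=[3,6,-,-]
Step 2: ref 2 → FAULT, frames=[3,6,2,-]
Step 3: ref 6 → HIT, frames=[3,6,2,-]
Step 4: ref 6 → HIT, frames=[3,6,2,-]
Step 5: ref 5 → FAULT, frames=[3,6,2,5]
Step 6: ref 5 → HIT, frames=[3,6,2,5]
Step 7: ref 3 → HIT, frames=[3,6,2,5]
Step 8: ref 5 → HIT, frames=[3,6,2,5]
Step 9: ref 4 → FAULT (evict 3), frames=[4,6,2,5]
Step 10: ref 2 → HIT, frames=[4,6,2,5]
Step 11: ref 4 → HIT, frames=[4,6,2,5]
Step 12: ref 6 → HIT, frames=[4,6,2,5]
Step 13: ref 6 → HIT, frames=[4,6,2,5]
Step 14: ref 3 → FAULT (evict 6), frames=[4,3,2,5]
Step 15: ref 6 → FAULT (evict 2), frames=[4,3,6,5]
Total faults: 7

Answer: 7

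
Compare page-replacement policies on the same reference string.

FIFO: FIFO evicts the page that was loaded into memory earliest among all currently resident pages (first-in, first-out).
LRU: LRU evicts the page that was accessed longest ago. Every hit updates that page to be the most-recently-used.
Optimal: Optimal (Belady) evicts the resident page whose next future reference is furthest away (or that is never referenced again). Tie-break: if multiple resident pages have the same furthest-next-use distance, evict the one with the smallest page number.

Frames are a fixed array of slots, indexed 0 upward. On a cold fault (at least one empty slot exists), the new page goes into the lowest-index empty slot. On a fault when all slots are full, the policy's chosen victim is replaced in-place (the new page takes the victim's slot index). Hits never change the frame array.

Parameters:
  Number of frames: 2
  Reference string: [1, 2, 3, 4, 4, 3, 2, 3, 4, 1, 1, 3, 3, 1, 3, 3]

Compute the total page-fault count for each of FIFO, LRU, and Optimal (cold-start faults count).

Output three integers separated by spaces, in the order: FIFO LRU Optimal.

--- FIFO ---
  step 0: ref 1 -> FAULT, frames=[1,-] (faults so far: 1)
  step 1: ref 2 -> FAULT, frames=[1,2] (faults so far: 2)
  step 2: ref 3 -> FAULT, evict 1, frames=[3,2] (faults so far: 3)
  step 3: ref 4 -> FAULT, evict 2, frames=[3,4] (faults so far: 4)
  step 4: ref 4 -> HIT, frames=[3,4] (faults so far: 4)
  step 5: ref 3 -> HIT, frames=[3,4] (faults so far: 4)
  step 6: ref 2 -> FAULT, evict 3, frames=[2,4] (faults so far: 5)
  step 7: ref 3 -> FAULT, evict 4, frames=[2,3] (faults so far: 6)
  step 8: ref 4 -> FAULT, evict 2, frames=[4,3] (faults so far: 7)
  step 9: ref 1 -> FAULT, evict 3, frames=[4,1] (faults so far: 8)
  step 10: ref 1 -> HIT, frames=[4,1] (faults so far: 8)
  step 11: ref 3 -> FAULT, evict 4, frames=[3,1] (faults so far: 9)
  step 12: ref 3 -> HIT, frames=[3,1] (faults so far: 9)
  step 13: ref 1 -> HIT, frames=[3,1] (faults so far: 9)
  step 14: ref 3 -> HIT, frames=[3,1] (faults so far: 9)
  step 15: ref 3 -> HIT, frames=[3,1] (faults so far: 9)
  FIFO total faults: 9
--- LRU ---
  step 0: ref 1 -> FAULT, frames=[1,-] (faults so far: 1)
  step 1: ref 2 -> FAULT, frames=[1,2] (faults so far: 2)
  step 2: ref 3 -> FAULT, evict 1, frames=[3,2] (faults so far: 3)
  step 3: ref 4 -> FAULT, evict 2, frames=[3,4] (faults so far: 4)
  step 4: ref 4 -> HIT, frames=[3,4] (faults so far: 4)
  step 5: ref 3 -> HIT, frames=[3,4] (faults so far: 4)
  step 6: ref 2 -> FAULT, evict 4, frames=[3,2] (faults so far: 5)
  step 7: ref 3 -> HIT, frames=[3,2] (faults so far: 5)
  step 8: ref 4 -> FAULT, evict 2, frames=[3,4] (faults so far: 6)
  step 9: ref 1 -> FAULT, evict 3, frames=[1,4] (faults so far: 7)
  step 10: ref 1 -> HIT, frames=[1,4] (faults so far: 7)
  step 11: ref 3 -> FAULT, evict 4, frames=[1,3] (faults so far: 8)
  step 12: ref 3 -> HIT, frames=[1,3] (faults so far: 8)
  step 13: ref 1 -> HIT, frames=[1,3] (faults so far: 8)
  step 14: ref 3 -> HIT, frames=[1,3] (faults so far: 8)
  step 15: ref 3 -> HIT, frames=[1,3] (faults so far: 8)
  LRU total faults: 8
--- Optimal ---
  step 0: ref 1 -> FAULT, frames=[1,-] (faults so far: 1)
  step 1: ref 2 -> FAULT, frames=[1,2] (faults so far: 2)
  step 2: ref 3 -> FAULT, evict 1, frames=[3,2] (faults so far: 3)
  step 3: ref 4 -> FAULT, evict 2, frames=[3,4] (faults so far: 4)
  step 4: ref 4 -> HIT, frames=[3,4] (faults so far: 4)
  step 5: ref 3 -> HIT, frames=[3,4] (faults so far: 4)
  step 6: ref 2 -> FAULT, evict 4, frames=[3,2] (faults so far: 5)
  step 7: ref 3 -> HIT, frames=[3,2] (faults so far: 5)
  step 8: ref 4 -> FAULT, evict 2, frames=[3,4] (faults so far: 6)
  step 9: ref 1 -> FAULT, evict 4, frames=[3,1] (faults so far: 7)
  step 10: ref 1 -> HIT, frames=[3,1] (faults so far: 7)
  step 11: ref 3 -> HIT, frames=[3,1] (faults so far: 7)
  step 12: ref 3 -> HIT, frames=[3,1] (faults so far: 7)
  step 13: ref 1 -> HIT, frames=[3,1] (faults so far: 7)
  step 14: ref 3 -> HIT, frames=[3,1] (faults so far: 7)
  step 15: ref 3 -> HIT, frames=[3,1] (faults so far: 7)
  Optimal total faults: 7

Answer: 9 8 7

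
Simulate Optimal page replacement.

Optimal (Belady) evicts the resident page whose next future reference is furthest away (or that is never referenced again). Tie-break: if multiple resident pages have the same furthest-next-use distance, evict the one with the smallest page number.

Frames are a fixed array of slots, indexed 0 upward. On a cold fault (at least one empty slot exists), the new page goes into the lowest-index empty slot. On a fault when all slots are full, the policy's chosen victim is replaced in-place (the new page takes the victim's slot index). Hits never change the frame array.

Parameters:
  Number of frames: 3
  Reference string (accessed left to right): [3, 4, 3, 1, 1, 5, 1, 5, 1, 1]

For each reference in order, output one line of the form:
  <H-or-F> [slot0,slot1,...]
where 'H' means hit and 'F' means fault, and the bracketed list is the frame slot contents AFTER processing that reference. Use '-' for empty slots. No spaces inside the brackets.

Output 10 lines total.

F [3,-,-]
F [3,4,-]
H [3,4,-]
F [3,4,1]
H [3,4,1]
F [5,4,1]
H [5,4,1]
H [5,4,1]
H [5,4,1]
H [5,4,1]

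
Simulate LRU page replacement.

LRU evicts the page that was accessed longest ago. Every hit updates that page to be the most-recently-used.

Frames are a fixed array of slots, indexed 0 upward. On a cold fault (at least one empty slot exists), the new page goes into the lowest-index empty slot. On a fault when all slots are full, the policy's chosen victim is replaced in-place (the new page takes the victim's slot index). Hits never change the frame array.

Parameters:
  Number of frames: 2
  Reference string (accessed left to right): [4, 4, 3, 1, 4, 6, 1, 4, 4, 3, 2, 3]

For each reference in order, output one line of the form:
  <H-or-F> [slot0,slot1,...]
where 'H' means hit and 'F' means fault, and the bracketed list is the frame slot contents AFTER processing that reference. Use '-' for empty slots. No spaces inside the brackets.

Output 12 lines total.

F [4,-]
H [4,-]
F [4,3]
F [1,3]
F [1,4]
F [6,4]
F [6,1]
F [4,1]
H [4,1]
F [4,3]
F [2,3]
H [2,3]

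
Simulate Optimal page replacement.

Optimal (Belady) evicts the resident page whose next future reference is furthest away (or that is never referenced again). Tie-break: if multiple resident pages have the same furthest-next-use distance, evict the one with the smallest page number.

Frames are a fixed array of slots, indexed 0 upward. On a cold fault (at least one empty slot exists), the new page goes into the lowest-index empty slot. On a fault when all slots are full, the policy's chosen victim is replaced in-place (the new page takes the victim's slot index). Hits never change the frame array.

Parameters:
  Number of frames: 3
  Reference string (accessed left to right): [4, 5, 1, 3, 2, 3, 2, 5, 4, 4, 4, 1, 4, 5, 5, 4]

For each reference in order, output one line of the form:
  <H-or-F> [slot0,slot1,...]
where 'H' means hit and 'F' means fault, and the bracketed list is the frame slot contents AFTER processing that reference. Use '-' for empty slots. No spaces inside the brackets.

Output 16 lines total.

F [4,-,-]
F [4,5,-]
F [4,5,1]
F [4,5,3]
F [2,5,3]
H [2,5,3]
H [2,5,3]
H [2,5,3]
F [4,5,3]
H [4,5,3]
H [4,5,3]
F [4,5,1]
H [4,5,1]
H [4,5,1]
H [4,5,1]
H [4,5,1]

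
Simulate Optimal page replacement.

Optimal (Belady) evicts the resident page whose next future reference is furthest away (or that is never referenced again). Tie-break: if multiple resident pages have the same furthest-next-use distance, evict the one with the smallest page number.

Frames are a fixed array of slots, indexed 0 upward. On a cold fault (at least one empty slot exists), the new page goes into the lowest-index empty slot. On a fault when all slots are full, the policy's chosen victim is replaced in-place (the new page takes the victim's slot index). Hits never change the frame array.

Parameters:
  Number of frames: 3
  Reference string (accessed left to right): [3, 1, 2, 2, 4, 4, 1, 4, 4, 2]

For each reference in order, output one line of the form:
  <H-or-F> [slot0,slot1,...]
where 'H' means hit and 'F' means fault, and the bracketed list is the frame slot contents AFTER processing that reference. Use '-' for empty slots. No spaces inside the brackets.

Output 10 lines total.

F [3,-,-]
F [3,1,-]
F [3,1,2]
H [3,1,2]
F [4,1,2]
H [4,1,2]
H [4,1,2]
H [4,1,2]
H [4,1,2]
H [4,1,2]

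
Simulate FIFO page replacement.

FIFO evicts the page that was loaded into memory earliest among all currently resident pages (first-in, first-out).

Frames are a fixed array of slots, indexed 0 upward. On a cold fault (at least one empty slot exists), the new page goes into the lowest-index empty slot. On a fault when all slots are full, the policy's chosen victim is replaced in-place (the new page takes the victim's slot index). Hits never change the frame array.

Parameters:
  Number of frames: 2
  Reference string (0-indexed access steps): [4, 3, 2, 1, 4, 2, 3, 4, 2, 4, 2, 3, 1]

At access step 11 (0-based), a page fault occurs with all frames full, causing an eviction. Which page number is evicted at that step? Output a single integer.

Answer: 4

Derivation:
Step 0: ref 4 -> FAULT, frames=[4,-]
Step 1: ref 3 -> FAULT, frames=[4,3]
Step 2: ref 2 -> FAULT, evict 4, frames=[2,3]
Step 3: ref 1 -> FAULT, evict 3, frames=[2,1]
Step 4: ref 4 -> FAULT, evict 2, frames=[4,1]
Step 5: ref 2 -> FAULT, evict 1, frames=[4,2]
Step 6: ref 3 -> FAULT, evict 4, frames=[3,2]
Step 7: ref 4 -> FAULT, evict 2, frames=[3,4]
Step 8: ref 2 -> FAULT, evict 3, frames=[2,4]
Step 9: ref 4 -> HIT, frames=[2,4]
Step 10: ref 2 -> HIT, frames=[2,4]
Step 11: ref 3 -> FAULT, evict 4, frames=[2,3]
At step 11: evicted page 4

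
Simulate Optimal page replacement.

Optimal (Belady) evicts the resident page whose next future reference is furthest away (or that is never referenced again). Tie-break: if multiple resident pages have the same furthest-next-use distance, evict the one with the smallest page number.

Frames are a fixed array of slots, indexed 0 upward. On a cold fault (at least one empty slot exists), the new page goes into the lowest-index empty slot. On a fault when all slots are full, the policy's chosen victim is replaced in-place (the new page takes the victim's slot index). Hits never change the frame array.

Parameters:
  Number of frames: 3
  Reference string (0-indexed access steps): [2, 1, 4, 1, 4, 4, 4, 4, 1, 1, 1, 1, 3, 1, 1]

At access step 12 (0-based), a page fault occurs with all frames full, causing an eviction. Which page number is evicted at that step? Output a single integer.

Step 0: ref 2 -> FAULT, frames=[2,-,-]
Step 1: ref 1 -> FAULT, frames=[2,1,-]
Step 2: ref 4 -> FAULT, frames=[2,1,4]
Step 3: ref 1 -> HIT, frames=[2,1,4]
Step 4: ref 4 -> HIT, frames=[2,1,4]
Step 5: ref 4 -> HIT, frames=[2,1,4]
Step 6: ref 4 -> HIT, frames=[2,1,4]
Step 7: ref 4 -> HIT, frames=[2,1,4]
Step 8: ref 1 -> HIT, frames=[2,1,4]
Step 9: ref 1 -> HIT, frames=[2,1,4]
Step 10: ref 1 -> HIT, frames=[2,1,4]
Step 11: ref 1 -> HIT, frames=[2,1,4]
Step 12: ref 3 -> FAULT, evict 2, frames=[3,1,4]
At step 12: evicted page 2

Answer: 2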